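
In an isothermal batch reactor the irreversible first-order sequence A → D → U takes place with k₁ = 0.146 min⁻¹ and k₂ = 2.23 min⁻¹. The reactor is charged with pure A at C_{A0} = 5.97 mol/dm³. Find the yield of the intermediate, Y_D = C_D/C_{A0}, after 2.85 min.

The intermediate concentration in a first-order A→B→C sequence is C_D = k₁C_{A0}(e^(−k₁t) − e^(−k₂t))/(k₂−k₁).
e^(−k₁t) = e^(−0.146×2.85) = e^(−0.4161) = 0.6596; e^(−k₂t) = e^(−6.356) = 0.001737.
C_D = 0.146×5.97/(2.23−0.146) × (0.6596−0.001737) = 0.4182×0.6579 = 0.2752 mol/dm³.
Y_D = C_D/C_{A0} = 0.2752/5.97 = 0.0461.

0.0461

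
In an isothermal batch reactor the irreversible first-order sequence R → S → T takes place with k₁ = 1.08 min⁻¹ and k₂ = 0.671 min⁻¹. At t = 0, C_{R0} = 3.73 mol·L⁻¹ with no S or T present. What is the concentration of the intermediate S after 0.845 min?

The intermediate concentration in a first-order A→B→C sequence is C_S = k₁C_{R0}(e^(−k₁t) − e^(−k₂t))/(k₂−k₁).
e^(−k₁t) = e^(−1.08×0.845) = e^(−0.9126) = 0.4015; e^(−k₂t) = e^(−0.5670) = 0.5672.
C_S = 1.08×3.73/(0.671−1.08) × (0.4015−0.5672) = (-9.849)×(-0.1657) = 1.633 mol·L⁻¹.

1.63 mol·L⁻¹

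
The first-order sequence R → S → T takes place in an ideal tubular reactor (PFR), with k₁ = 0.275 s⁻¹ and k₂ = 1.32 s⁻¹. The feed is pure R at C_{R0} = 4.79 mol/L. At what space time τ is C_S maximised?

1.50 s

Setting dC_S/dτ = 0 gives τ_opt = ln(k₂/k₁)/(k₂−k₁).
= ln(1.32/0.275)/(1.32−0.275) = ln(4.800)/1.045 = 1.569/1.045 = 1.50 s.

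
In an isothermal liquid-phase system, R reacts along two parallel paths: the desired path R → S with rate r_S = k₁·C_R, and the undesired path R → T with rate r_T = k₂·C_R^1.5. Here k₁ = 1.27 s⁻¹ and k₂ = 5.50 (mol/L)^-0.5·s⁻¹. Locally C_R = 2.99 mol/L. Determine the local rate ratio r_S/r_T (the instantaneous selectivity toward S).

0.134

S_{S/T} = r_S/r_T = (k₁·C_R)/(k₂·C_R^1.5) = (k₁/k₂)·C_R^-0.5.
= (1.27×2.990) / (5.50×2.990^1.5) = 3.797/28.44 = 0.134.
The undesired path is higher order in R, so low C_R (CSTR or dilute feed) favours S.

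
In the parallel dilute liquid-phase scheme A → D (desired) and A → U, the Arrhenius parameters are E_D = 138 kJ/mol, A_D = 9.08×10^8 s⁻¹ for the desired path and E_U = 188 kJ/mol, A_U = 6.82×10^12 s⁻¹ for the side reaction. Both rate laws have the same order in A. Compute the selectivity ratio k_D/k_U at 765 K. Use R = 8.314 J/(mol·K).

With equal orders, S_{D/U} = k_D/k_U = (A_D/A_U)·exp[(E_U−E_D)/(RT)].
(E_U−E_D)/(RT) = (188−138)×10³/(8.314×765) = 50000/6360 = 7.861.
k_D/k_U = (9.08×10^8/6.82×10^12)·exp(7.861) = 1.331×10^-4 × 2595 = 0.346.

0.346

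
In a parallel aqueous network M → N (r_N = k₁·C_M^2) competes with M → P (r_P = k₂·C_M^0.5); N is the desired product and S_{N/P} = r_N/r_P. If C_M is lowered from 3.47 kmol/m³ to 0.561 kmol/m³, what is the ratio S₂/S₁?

S_{N/P} = (k₁/k₂)·C_M^1.5, so S₂/S₁ = (C_{M,2}/C_{M,1})^1.5.
= (0.561/3.47)^1.5 = (0.1617)^1.5 = 0.0650.

0.0650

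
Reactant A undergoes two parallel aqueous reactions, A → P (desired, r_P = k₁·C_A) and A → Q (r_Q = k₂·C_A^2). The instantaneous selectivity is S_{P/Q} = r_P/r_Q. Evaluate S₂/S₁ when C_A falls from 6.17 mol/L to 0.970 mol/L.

S_{P/Q} = (k₁/k₂)·C_A⁻¹, so S₂/S₁ = (C_{A,2}/C_{A,1})⁻¹.
= 6.17/0.970 = 6.36.

6.36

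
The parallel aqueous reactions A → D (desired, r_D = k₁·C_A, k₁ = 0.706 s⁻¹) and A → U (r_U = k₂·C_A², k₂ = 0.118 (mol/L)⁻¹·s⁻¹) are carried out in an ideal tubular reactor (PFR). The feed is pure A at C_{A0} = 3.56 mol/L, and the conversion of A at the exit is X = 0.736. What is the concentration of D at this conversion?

1.92 mol/L

C_A = C_{A0}(1−X) = 0.9398 mol/L.
Along a PFR/batch, dC_D/dC_A = −r_D/(r_D+r_U) = −k₁/(k₁+k₂·C_A).
Integrating from C_{A0} to C_A: C_D = (0.706/0.118)·ln[(0.706+0.118·3.56)/(0.706+0.118·0.940)] = 5.983·ln(1.126/0.8169) = 1.920 mol/L.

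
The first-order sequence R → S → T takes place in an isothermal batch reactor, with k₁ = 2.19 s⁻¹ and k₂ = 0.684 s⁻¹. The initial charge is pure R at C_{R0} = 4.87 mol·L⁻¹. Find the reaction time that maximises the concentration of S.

0.773 s

For first-order series the maximum of C_S occurs at t_opt = ln(k₂/k₁)/(k₂−k₁).
= ln(0.684/2.19)/(0.684−2.19) = ln(0.3123)/-1.506 = -1.164/-1.506 = 0.773 s.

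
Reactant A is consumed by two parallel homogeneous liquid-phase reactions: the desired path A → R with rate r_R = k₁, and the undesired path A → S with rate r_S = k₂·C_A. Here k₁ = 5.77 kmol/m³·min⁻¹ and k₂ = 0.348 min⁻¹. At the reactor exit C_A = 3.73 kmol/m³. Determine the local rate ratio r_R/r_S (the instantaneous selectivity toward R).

S_{R/S} = r_R/r_S = (k₁)/(k₂·C_A) = (k₁/k₂)·C_A⁻¹.
= (5.77) / (0.348×3.730) = 5.770/1.298 = 4.45.
The undesired path is higher order in A, so low C_A (CSTR or dilute feed) favours R.

4.45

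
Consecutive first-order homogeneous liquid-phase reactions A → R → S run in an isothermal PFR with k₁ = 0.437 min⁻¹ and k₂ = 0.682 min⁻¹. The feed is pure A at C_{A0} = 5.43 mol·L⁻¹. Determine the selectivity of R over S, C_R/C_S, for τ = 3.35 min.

0.430

For first-order series with pure A initially, C_R(τ) = k₁C_{A0}/(k₂−k₁)·(e^(−k₁τ) − e^(−k₂τ)).
e^(−k₁τ) = e^(−0.437×3.35) = e^(−1.464) = 0.2313; e^(−k₂τ) = e^(−2.285) = 0.1018.
C_R = 0.437×5.43/(0.682−0.437) × (0.2313−0.1018) = 9.685×0.1295 = 1.254 mol·L⁻¹.
C_A = C_{A0}e^(−k₁τ) = 1.256 mol·L⁻¹, so C_S = C_{A0}−C_A−C_R = 2.920 mol·L⁻¹; C_R/C_S = 0.430.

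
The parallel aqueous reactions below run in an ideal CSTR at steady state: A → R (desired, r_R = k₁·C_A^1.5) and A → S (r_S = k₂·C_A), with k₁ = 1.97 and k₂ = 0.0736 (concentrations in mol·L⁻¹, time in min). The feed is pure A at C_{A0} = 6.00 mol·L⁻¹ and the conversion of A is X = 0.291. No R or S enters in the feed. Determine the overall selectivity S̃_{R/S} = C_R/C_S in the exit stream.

55.2

Exit C_A = C_{A0}(1−X) = 6.00×0.709 = 4.254 mol·L⁻¹.
A CSTR operates uniformly at the exit composition, giving r_R = 17.28 and r_S = 0.3131 (each k·C_A^n at C_A = 4.254).
Overall selectivity = C_R/C_S = r_Rτ/(r_Sτ) = r_R/r_S = 55.2.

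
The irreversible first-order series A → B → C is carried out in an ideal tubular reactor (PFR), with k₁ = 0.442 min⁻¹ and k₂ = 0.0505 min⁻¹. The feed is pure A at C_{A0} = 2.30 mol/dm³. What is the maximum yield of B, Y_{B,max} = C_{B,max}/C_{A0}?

At the optimum, C_{B,max}/C_{A0} = (k₁/k₂)^[k₂/(k₂−k₁)].
= (0.442/0.0505)^(0.0505/(0.0505−0.442)) = (8.752)^(-0.1290) = 0.7559.

0.756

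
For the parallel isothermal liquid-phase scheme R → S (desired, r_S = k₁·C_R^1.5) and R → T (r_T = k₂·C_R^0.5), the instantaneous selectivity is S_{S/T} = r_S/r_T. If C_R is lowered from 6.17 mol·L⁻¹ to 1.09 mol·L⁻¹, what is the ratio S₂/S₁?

0.177

S_{S/T} = (k₁/k₂)·C_R, so S₂/S₁ = (C_{R,2}/C_{R,1}).
= 1.09/6.17 = 0.177.
Selectivity toward S falls as C_R falls — high-concentration operation is favoured.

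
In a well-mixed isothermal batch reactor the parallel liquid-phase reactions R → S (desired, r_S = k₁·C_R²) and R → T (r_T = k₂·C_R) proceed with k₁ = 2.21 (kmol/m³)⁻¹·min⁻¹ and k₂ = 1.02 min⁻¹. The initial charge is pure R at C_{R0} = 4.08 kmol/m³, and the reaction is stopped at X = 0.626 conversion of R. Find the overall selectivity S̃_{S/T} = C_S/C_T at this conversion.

C_R = C_{R0}(1−X) = 1.526 kmol/m³.
Along a PFR/batch, dC_T/dC_R = −r_T/(r_S+r_T) = −k₂/(k₂+k₁·C_R).
Integrating from C_{R0} to C_R: C_T = (1.02/2.21)·ln[(1.02+2.21·4.08)/(1.02+2.21·1.53)] = 0.4615·ln(10.04/4.392) = 0.3814 kmol/m³.
Then C_S = (C_{R0}−C_R) − C_T = 2.554 − 0.3814 = 2.173 kmol/m³.
S̃_{S/T} = C_S/C_T = 2.173/0.3814 = 5.70.

5.70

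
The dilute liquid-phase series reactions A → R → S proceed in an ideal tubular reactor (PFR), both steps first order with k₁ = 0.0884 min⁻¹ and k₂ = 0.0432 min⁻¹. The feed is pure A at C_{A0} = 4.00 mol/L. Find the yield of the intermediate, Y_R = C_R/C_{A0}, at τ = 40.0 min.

Solving the coupled first-order balances gives C_R(τ) = [k₁/(k₂−k₁)]·C_{A0}·(e^(−k₁τ) − e^(−k₂τ)).
e^(−k₁τ) = e^(−0.0884×40.0) = e^(−3.536) = 0.02913; e^(−k₂τ) = e^(−1.728) = 0.1776.
C_R = 0.0884×4.00/(0.0432−0.0884) × (0.02913−0.1776) = (-7.823)×(-0.1485) = 1.162 mol/L.
Y_R = C_R/C_{A0} = 1.162/4.00 = 0.290.

0.290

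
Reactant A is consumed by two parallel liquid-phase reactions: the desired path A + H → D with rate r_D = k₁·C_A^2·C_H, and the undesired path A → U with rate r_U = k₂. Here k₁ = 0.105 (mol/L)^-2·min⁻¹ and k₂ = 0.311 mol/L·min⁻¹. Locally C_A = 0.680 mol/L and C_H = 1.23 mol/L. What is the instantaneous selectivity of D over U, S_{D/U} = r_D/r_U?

0.192

S_{D/U} = r_D/r_U = (k₁·C_A^2·C_H)/(k₂) = (k₁/k₂)·C_A^2·C_H.
= (0.105×0.6800^2×1.230) / (0.311) = 0.05972/0.3110 = 0.192.
Since the desired path is higher order in A, keeping C_A high (PFR or concentrated feed) favours D.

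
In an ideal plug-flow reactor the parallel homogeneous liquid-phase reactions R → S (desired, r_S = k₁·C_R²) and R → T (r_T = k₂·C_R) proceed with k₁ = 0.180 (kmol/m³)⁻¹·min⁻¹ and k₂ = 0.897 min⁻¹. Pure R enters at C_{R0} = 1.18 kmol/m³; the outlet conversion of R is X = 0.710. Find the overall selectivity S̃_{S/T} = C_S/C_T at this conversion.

0.151

C_R = C_{R0}(1−X) = 0.3422 kmol/m³.
Along a PFR/batch, dC_T/dC_R = −r_T/(r_S+r_T) = −k₂/(k₂+k₁·C_R).
Integrating from C_{R0} to C_R: C_T = (0.897/0.180)·ln[(0.897+0.180·1.18)/(0.897+0.180·0.342)] = 4.983·ln(1.109/0.9586) = 0.7281 kmol/m³.
Then C_S = (C_{R0}−C_R) − C_T = 0.8378 − 0.7281 = 0.1097 kmol/m³.
S̃_{S/T} = C_S/C_T = 0.1097/0.7281 = 0.151.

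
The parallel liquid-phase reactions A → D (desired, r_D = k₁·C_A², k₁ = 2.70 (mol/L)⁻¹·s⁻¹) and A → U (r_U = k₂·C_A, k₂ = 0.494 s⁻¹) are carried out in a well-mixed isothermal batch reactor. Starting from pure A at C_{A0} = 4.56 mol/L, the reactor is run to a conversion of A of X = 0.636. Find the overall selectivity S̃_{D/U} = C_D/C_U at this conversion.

15.8

C_A = C_{A0}(1−X) = 1.660 mol/L.
Along a PFR/batch, dC_U/dC_A = −r_U/(r_D+r_U) = −k₂/(k₂+k₁·C_A).
Integrating from C_{A0} to C_A: C_U = (0.494/2.70)·ln[(0.494+2.70·4.56)/(0.494+2.70·1.66)] = 0.1830·ln(12.81/4.976) = 0.1730 mol/L.
Then C_D = (C_{A0}−C_A) − C_U = 2.900 − 0.1730 = 2.727 mol/L.
S̃_{D/U} = C_D/C_U = 2.727/0.1730 = 15.8.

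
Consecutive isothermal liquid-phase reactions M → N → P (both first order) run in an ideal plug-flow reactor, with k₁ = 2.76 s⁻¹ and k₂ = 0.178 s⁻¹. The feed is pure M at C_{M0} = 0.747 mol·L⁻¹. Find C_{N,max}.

For a first-order series the maximum intermediate yield is C_{N,max}/C_{M0} = (k₁/k₂)^[k₂/(k₂−k₁)].
= (2.76/0.178)^(0.178/(0.178−2.76)) = (15.51)^(-0.06894) = 0.8278.
C_{N,max} = 0.8278×0.747 = 0.618 mol·L⁻¹.

0.618 mol·L⁻¹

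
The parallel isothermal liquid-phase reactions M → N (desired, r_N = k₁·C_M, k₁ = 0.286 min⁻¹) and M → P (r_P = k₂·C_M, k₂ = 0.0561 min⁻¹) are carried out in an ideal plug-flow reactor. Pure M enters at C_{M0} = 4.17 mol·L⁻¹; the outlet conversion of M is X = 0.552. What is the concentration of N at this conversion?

1.92 mol·L⁻¹

C_M = C_{M0}(1−X) = 1.868 mol·L⁻¹.
Both paths are first order in M, so the instantaneous fraction to N is constant: dC_N/d(−C_M) = k₁/(k₁+k₂) = 0.8360.
C_N = 0.8360·(C_{M0}−C_M) = 0.8360×2.302 = 1.92 mol·L⁻¹.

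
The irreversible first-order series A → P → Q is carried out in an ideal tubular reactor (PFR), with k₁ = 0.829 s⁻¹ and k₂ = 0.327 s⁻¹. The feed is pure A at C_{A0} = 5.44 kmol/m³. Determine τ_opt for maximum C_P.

Setting dC_P/dτ = 0 gives τ_opt = ln(k₂/k₁)/(k₂−k₁).
= ln(0.327/0.829)/(0.327−0.829) = ln(0.3945)/-0.5020 = -0.9303/-0.5020 = 1.85 s.

1.85 s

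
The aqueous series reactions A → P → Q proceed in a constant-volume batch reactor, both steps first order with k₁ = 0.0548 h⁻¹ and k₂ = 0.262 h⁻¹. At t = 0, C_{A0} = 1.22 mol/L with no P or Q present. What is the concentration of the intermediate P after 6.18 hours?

0.166 mol/L

Solving the coupled first-order balances gives C_P(t) = [k₁/(k₂−k₁)]·C_{A0}·(e^(−k₁t) − e^(−k₂t)).
e^(−k₁t) = e^(−0.0548×6.18) = e^(−0.3387) = 0.7127; e^(−k₂t) = e^(−1.619) = 0.1981.
C_P = 0.0548×1.22/(0.262−0.0548) × (0.7127−0.1981) = 0.3227×0.5147 = 0.1661 mol/L.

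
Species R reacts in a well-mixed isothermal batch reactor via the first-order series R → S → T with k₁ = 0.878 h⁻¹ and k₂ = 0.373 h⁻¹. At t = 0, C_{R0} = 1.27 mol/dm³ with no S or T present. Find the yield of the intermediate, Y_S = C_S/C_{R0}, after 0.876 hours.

0.448

The intermediate concentration in a first-order A→B→C sequence is C_S = k₁C_{R0}(e^(−k₁t) − e^(−k₂t))/(k₂−k₁).
e^(−k₁t) = e^(−0.878×0.876) = e^(−0.7691) = 0.4634; e^(−k₂t) = e^(−0.3267) = 0.7213.
C_S = 0.878×1.27/(0.373−0.878) × (0.4634−0.7213) = (-2.208)×(-0.2578) = 0.5693 mol/dm³.
Y_S = C_S/C_{R0} = 0.5693/1.27 = 0.448.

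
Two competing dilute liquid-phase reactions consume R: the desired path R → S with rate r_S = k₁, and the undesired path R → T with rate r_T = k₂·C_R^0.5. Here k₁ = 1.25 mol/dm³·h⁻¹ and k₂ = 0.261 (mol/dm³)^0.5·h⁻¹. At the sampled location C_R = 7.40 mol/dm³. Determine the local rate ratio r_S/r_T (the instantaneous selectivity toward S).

S_{S/T} = r_S/r_T = (k₁)/(k₂·C_R^0.5) = (k₁/k₂)·C_R^-0.5.
= (1.25) / (0.261×7.400^0.5) = 1.250/0.7100 = 1.76.

1.76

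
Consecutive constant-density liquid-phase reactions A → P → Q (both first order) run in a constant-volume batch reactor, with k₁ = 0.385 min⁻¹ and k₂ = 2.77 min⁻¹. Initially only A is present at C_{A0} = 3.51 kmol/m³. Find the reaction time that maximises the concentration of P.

0.827 min

The intermediate peaks when r₁ = r₂, i.e. k₁e^(−k₁t) = k₂e^(−k₂t), giving t_opt = ln(k₂/k₁)/(k₂−k₁).
= ln(2.77/0.385)/(2.77−0.385) = ln(7.195)/2.385 = 1.973/2.385 = 0.827 min.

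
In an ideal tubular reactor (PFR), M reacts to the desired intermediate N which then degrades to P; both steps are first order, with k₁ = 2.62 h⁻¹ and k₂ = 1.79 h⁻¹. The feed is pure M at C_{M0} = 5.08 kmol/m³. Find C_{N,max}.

For a first-order series the maximum intermediate yield is C_{N,max}/C_{M0} = (k₁/k₂)^[k₂/(k₂−k₁)].
= (2.62/1.79)^(1.79/(1.79−2.62)) = (1.464)^(-2.157) = 0.4397.
C_{N,max} = 0.4397×5.08 = 2.23 kmol/m³.

2.23 kmol/m³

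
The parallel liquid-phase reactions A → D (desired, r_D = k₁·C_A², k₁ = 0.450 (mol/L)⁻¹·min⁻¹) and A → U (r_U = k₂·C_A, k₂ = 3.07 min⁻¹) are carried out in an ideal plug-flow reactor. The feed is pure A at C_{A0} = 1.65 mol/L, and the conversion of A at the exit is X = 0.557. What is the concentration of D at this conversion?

C_A = C_{A0}(1−X) = 0.7309 mol/L.
Along a PFR/batch, dC_U/dC_A = −r_U/(r_D+r_U) = −k₂/(k₂+k₁·C_A).
Integrating from C_{A0} to C_A: C_U = (3.07/0.450)·ln[(3.07+0.450·1.65)/(3.07+0.450·0.731)] = 6.822·ln(3.812/3.399) = 0.7834 mol/L.
Then C_D = (C_{A0}−C_A) − C_U = 0.9191 − 0.7834 = 0.1357 mol/L.

0.136 mol/L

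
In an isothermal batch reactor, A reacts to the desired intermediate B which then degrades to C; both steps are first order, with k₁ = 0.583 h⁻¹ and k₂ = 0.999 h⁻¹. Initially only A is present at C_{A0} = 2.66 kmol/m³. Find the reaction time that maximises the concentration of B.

1.29 h

For first-order series the maximum of C_B occurs at t_opt = ln(k₂/k₁)/(k₂−k₁).
= ln(0.999/0.583)/(0.999−0.583) = ln(1.714)/0.4160 = 0.5386/0.4160 = 1.29 h.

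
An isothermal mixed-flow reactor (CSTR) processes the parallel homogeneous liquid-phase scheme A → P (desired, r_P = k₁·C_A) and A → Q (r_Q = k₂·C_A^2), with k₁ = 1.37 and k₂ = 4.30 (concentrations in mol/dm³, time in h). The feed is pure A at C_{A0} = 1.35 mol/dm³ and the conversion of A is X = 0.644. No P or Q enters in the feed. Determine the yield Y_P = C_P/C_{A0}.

Exit C_A = C_{A0}(1−X) = 1.35×0.356 = 0.4806 mol/dm³.
In a CSTR the entire volume is at exit conditions, so r_P = 1.37×0.4806 = 0.6584 and r_Q = 4.30×0.4806^2 = 0.9932.
Fraction of consumed A going to P: r_P/(r_P+r_Q) = 0.3987.
C_P = 0.3987·C_{A0}·X = 0.3987×1.35×0.644 = 0.347 mol/dm³; Y_P = C_P/C_{A0} = 0.257.

0.257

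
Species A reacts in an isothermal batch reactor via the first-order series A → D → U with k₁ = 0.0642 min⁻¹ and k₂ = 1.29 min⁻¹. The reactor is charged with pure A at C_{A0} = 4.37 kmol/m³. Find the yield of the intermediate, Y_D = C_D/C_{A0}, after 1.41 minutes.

0.0393

For first-order series with pure A initially, C_D(t) = k₁C_{A0}/(k₂−k₁)·(e^(−k₁t) − e^(−k₂t)).
e^(−k₁t) = e^(−0.0642×1.41) = e^(−0.09052) = 0.9135; e^(−k₂t) = e^(−1.819) = 0.1622.
C_D = 0.0642×4.37/(1.29−0.0642) × (0.9135−0.1622) = 0.2289×0.7513 = 0.1719 kmol/m³.
Y_D = C_D/C_{A0} = 0.1719/4.37 = 0.0393.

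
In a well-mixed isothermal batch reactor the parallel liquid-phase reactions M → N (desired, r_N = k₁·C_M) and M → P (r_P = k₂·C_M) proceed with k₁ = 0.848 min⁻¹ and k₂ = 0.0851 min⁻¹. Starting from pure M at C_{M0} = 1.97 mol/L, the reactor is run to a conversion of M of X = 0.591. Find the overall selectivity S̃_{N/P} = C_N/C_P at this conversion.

9.96

C_M = C_{M0}(1−X) = 0.8057 mol/L.
Both paths are first order in M, so the instantaneous fraction to N is constant: dC_N/d(−C_M) = k₁/(k₁+k₂) = 0.9088.
C_N = 0.9088·(C_{M0}−C_M) = 0.9088×1.164 = 1.06 mol/L.
C_P = (C_{M0}−C_M)−C_N = 0.1062 mol/L; S̃_{N/P} = 1.058/0.1062 = 9.96.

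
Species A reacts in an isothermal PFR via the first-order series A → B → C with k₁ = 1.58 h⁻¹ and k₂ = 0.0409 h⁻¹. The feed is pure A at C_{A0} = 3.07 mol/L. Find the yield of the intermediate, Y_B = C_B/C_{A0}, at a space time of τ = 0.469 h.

For first-order series with pure A initially, C_B(τ) = k₁C_{A0}/(k₂−k₁)·(e^(−k₁τ) − e^(−k₂τ)).
e^(−k₁τ) = e^(−1.58×0.469) = e^(−0.7410) = 0.4766; e^(−k₂τ) = e^(−0.01918) = 0.9810.
C_B = 1.58×3.07/(0.0409−1.58) × (0.4766−0.9810) = (-3.152)×(-0.5044) = 1.590 mol/L.
Y_B = C_B/C_{A0} = 1.590/3.07 = 0.518.

0.518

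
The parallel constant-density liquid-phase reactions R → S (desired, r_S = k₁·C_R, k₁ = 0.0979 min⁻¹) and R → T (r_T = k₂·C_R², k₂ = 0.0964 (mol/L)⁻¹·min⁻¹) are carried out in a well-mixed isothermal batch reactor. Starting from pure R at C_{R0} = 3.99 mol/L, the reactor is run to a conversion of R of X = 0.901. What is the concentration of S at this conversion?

1.29 mol/L

C_R = C_{R0}(1−X) = 0.3950 mol/L.
Along a PFR/batch, dC_S/dC_R = −r_S/(r_S+r_T) = −k₁/(k₁+k₂·C_R).
Integrating from C_{R0} to C_R: C_S = (0.0979/0.0964)·ln[(0.0979+0.0964·3.99)/(0.0979+0.0964·0.395)] = 1.016·ln(0.4825/0.1360) = 1.286 mol/L.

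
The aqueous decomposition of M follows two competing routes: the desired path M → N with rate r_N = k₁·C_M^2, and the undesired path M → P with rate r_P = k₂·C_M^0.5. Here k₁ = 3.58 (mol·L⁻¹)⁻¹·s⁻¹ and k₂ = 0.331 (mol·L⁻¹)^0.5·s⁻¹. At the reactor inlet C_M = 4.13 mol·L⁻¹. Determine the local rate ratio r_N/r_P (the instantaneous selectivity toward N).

90.8

S_{N/P} = r_N/r_P = (k₁·C_M^2)/(k₂·C_M^0.5) = (k₁/k₂)·C_M^1.5.
= (3.58×4.130^2) / (0.331×4.130^0.5) = 61.06/0.6727 = 90.8.
Since the desired path is higher order in M, keeping C_M high (PFR or concentrated feed) favours N.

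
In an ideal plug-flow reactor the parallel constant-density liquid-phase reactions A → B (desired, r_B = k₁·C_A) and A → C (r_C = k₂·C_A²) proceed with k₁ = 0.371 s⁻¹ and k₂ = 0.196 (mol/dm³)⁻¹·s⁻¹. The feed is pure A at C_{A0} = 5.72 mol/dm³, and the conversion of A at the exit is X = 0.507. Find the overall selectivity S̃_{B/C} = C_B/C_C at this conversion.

0.456

C_A = C_{A0}(1−X) = 2.820 mol/dm³.
Along a PFR/batch, dC_B/dC_A = −r_B/(r_B+r_C) = −k₁/(k₁+k₂·C_A).
Integrating from C_{A0} to C_A: C_B = (0.371/0.196)·ln[(0.371+0.196·5.72)/(0.371+0.196·2.82)] = 1.893·ln(1.492/0.9237) = 0.9077 mol/dm³.
C_C = (C_{A0}−C_A)−C_B = 1.992 mol/dm³; S̃_{B/C} = 0.9077/1.992 = 0.456.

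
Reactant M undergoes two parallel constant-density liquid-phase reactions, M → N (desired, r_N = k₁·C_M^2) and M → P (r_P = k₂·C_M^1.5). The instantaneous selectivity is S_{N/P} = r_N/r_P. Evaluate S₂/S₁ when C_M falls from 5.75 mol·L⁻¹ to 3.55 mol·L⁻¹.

S_{N/P} = (k₁/k₂)·C_M^0.5, so S₂/S₁ = (C_{M,2}/C_{M,1})^0.5.
= (3.55/5.75)^0.5 = (0.6174)^0.5 = 0.786.
Selectivity toward N falls as C_M falls — high-concentration operation is favoured.

0.786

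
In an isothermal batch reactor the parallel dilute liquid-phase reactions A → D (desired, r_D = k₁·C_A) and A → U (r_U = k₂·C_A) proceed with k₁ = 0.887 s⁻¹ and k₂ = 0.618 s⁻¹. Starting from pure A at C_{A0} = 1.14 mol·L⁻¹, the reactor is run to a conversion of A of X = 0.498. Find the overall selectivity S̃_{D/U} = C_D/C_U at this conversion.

C_A = C_{A0}(1−X) = 0.5723 mol·L⁻¹.
Both paths are first order in A, so the instantaneous fraction to D is constant: dC_D/d(−C_A) = k₁/(k₁+k₂) = 0.5894.
C_D = 0.5894·(C_{A0}−C_A) = 0.5894×0.5677 = 0.335 mol·L⁻¹.
C_U = (C_{A0}−C_A)−C_D = 0.2331 mol·L⁻¹; S̃_{D/U} = 0.3346/0.2331 = 1.44.

1.44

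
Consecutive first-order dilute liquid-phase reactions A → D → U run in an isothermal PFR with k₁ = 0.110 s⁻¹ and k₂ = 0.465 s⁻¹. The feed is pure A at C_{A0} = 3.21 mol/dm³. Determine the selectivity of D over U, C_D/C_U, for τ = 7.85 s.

For first-order series with pure A initially, C_D(τ) = k₁C_{A0}/(k₂−k₁)·(e^(−k₁τ) − e^(−k₂τ)).
e^(−k₁τ) = e^(−0.110×7.85) = e^(−0.8635) = 0.4217; e^(−k₂τ) = e^(−3.650) = 0.02598.
C_D = 0.110×3.21/(0.465−0.110) × (0.4217−0.02598) = 0.9946×0.3957 = 0.3936 mol/dm³.
C_A = C_{A0}e^(−k₁τ) = 1.354 mol/dm³, so C_U = C_{A0}−C_A−C_D = 1.463 mol/dm³; C_D/C_U = 0.269.

0.269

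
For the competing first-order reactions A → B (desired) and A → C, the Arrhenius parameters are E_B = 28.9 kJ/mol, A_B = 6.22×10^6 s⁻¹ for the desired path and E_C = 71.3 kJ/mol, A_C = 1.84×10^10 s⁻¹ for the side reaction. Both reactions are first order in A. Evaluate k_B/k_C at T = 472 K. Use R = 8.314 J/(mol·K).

k_B/k_C = (A_B/A_C)·exp[−(E_B−E_C)/(RT)] = (A_B/A_C)·exp[(E_C−E_B)/(RT)].
(E_C−E_B)/(RT) = (71.3−28.9)×10³/(8.314×472) = 42400/3924 = 10.80.
k_B/k_C = (6.22×10^6/1.84×10^10)·exp(10.80) = 3.380×10^-4 × 49253 = 16.6.

16.6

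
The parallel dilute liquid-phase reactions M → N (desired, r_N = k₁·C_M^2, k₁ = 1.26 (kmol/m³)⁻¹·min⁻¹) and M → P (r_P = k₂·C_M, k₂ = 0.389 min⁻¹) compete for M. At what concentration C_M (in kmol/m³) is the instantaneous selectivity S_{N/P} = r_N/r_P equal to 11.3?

3.49 kmol/m³

S_{N/P} = (k₁/k₂)·C_M ⇒ C_M = S·k₂/k₁.
= 11.3×0.389/1.26 = 3.49 kmol/m³.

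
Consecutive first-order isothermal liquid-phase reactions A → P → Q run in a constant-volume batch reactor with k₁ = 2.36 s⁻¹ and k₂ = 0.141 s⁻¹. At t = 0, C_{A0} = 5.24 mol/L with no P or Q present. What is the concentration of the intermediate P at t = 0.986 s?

4.31 mol/L

Solving the coupled first-order balances gives C_P(t) = [k₁/(k₂−k₁)]·C_{A0}·(e^(−k₁t) − e^(−k₂t)).
e^(−k₁t) = e^(−2.36×0.986) = e^(−2.327) = 0.09759; e^(−k₂t) = e^(−0.1390) = 0.8702.
C_P = 2.36×5.24/(0.141−2.36) × (0.09759−0.8702) = (-5.573)×(-0.7726) = 4.306 mol/L.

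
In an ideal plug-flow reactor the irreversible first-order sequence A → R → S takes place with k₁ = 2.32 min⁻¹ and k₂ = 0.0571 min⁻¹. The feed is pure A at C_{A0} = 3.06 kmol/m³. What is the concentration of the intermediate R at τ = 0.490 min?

2.04 kmol/m³

For first-order series with pure A initially, C_R(τ) = k₁C_{A0}/(k₂−k₁)·(e^(−k₁τ) − e^(−k₂τ)).
e^(−k₁τ) = e^(−2.32×0.490) = e^(−1.137) = 0.3208; e^(−k₂τ) = e^(−0.02798) = 0.9724.
C_R = 2.32×3.06/(0.0571−2.32) × (0.3208−0.9724) = (-3.137)×(-0.6516) = 2.044 kmol/m³.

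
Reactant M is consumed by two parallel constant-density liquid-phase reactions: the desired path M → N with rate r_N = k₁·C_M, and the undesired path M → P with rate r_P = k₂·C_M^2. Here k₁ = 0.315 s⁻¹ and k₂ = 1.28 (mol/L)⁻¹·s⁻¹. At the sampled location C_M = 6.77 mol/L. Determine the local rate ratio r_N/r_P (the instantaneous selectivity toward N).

0.0364

S_{N/P} = r_N/r_P = (k₁·C_M)/(k₂·C_M^2) = (k₁/k₂)·C_M⁻¹.
= (0.315×6.770) / (1.28×6.770^2) = 2.133/58.67 = 0.0364.
The undesired path is higher order in M, so low C_M (CSTR or dilute feed) favours N.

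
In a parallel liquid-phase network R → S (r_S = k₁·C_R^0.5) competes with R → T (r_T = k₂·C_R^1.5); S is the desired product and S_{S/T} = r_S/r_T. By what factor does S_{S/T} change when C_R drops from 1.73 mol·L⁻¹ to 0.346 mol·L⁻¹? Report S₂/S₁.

5.00

S_{S/T} = (k₁/k₂)·C_R⁻¹, so S₂/S₁ = (C_{R,2}/C_{R,1})⁻¹.
= 1.73/0.346 = 5.00.
Selectivity toward S rises as C_R falls — low-concentration operation is favoured.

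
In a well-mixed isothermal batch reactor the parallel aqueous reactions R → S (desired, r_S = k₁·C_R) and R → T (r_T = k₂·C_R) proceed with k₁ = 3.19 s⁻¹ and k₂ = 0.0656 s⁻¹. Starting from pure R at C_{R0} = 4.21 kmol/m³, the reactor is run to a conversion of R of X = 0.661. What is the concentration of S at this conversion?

C_R = C_{R0}(1−X) = 1.427 kmol/m³.
Both paths are first order in R, so the instantaneous fraction to S is constant: dC_S/d(−C_R) = k₁/(k₁+k₂) = 0.9799.
C_S = 0.9799·(C_{R0}−C_R) = 0.9799×2.783 = 2.73 kmol/m³.

2.73 kmol/m³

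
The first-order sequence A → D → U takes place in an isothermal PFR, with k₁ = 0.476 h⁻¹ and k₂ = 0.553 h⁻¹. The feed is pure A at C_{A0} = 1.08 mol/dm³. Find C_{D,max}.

0.368 mol/dm³

Evaluating C_D at τ_opt = ln(k₂/k₁)/(k₂−k₁) gives C_{D,max}/C_{A0} = (k₁/k₂)^[k₂/(k₂−k₁)].
= (0.476/0.553)^(0.553/(0.553−0.476)) = (0.8608)^(7.182) = 0.3407.
C_{D,max} = 0.3407×1.08 = 0.368 mol/dm³.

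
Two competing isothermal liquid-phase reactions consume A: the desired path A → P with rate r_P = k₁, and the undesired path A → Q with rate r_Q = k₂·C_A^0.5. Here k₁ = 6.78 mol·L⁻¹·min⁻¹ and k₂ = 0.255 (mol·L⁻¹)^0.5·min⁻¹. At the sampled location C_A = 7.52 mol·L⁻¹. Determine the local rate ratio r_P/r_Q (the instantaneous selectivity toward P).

9.70

S_{P/Q} = r_P/r_Q = (k₁)/(k₂·C_A^0.5) = (k₁/k₂)·C_A^-0.5.
= (6.78) / (0.255×7.520^0.5) = 6.780/0.6993 = 9.70.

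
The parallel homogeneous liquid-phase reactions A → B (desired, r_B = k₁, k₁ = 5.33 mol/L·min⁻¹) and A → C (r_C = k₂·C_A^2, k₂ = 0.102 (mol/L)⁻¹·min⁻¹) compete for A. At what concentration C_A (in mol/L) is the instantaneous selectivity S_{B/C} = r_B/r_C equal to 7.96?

2.56 mol/L

S_{B/C} = (k₁/k₂)·C_A^-2 ⇒ C_A = (S·k₂/k₁)^(-0.5).
= (7.96×0.102/5.33)^(-0.5) = (0.1523)^(-0.5) = 2.56 mol/L.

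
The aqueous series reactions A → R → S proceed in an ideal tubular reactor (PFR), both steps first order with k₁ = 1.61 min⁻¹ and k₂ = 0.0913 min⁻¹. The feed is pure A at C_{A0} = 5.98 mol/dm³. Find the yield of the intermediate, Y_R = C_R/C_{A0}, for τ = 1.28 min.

For first-order series with pure A initially, C_R(τ) = k₁C_{A0}/(k₂−k₁)·(e^(−k₁τ) − e^(−k₂τ)).
e^(−k₁τ) = e^(−1.61×1.28) = e^(−2.061) = 0.1274; e^(−k₂τ) = e^(−0.1169) = 0.8897.
C_R = 1.61×5.98/(0.0913−1.61) × (0.1274−0.8897) = (-6.340)×(-0.7624) = 4.833 mol/dm³.
Y_R = C_R/C_{A0} = 4.833/5.98 = 0.808.

0.808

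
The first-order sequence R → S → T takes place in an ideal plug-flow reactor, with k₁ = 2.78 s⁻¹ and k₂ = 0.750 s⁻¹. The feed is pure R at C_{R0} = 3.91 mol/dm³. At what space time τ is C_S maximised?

The intermediate peaks when r₁ = r₂, i.e. k₁e^(−k₁τ) = k₂e^(−k₂τ), giving τ_opt = ln(k₂/k₁)/(k₂−k₁).
= ln(0.750/2.78)/(0.750−2.78) = ln(0.2698)/-2.030 = -1.310/-2.030 = 0.645 s.

0.645 s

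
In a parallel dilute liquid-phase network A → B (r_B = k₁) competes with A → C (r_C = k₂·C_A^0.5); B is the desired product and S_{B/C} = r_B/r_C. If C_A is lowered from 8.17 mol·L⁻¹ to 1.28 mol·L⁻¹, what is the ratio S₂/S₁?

2.53

S_{B/C} = (k₁/k₂)·C_A^-0.5, so S₂/S₁ = (C_{A,2}/C_{A,1})^-0.5.
= (1.28/8.17)^(-0.5) = (0.1567)^(-0.5) = 2.53.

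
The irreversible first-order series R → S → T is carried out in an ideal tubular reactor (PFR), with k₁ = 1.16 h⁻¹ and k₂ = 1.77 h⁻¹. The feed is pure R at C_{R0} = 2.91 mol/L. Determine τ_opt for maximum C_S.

0.693 h

For first-order series the maximum of C_S occurs at τ_opt = ln(k₂/k₁)/(k₂−k₁).
= ln(1.77/1.16)/(1.77−1.16) = ln(1.526)/0.6100 = 0.4226/0.6100 = 0.693 h.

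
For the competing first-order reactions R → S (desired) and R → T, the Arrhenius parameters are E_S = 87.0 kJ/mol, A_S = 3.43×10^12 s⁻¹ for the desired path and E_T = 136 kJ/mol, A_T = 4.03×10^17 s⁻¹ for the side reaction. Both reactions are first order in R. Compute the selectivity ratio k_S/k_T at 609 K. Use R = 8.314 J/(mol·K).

k_S/k_T = (A_S/A_T)·exp[−(E_S−E_T)/(RT)] = (A_S/A_T)·exp[(E_T−E_S)/(RT)].
(E_T−E_S)/(RT) = (136−87.0)×10³/(8.314×609) = 49000/5063 = 9.678.
k_S/k_T = (3.43×10^12/4.03×10^17)·exp(9.678) = 8.511×10^-6 × 15957 = 0.136.
Since E_S < E_T, lowering the temperature improves selectivity toward S.

0.136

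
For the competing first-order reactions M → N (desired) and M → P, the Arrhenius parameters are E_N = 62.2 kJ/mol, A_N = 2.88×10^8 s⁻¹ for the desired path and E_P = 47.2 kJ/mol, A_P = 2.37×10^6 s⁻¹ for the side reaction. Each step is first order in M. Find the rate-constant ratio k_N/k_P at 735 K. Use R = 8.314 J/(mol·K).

With equal orders, S_{N/P} = k_N/k_P = (A_N/A_P)·exp[(E_P−E_N)/(RT)].
(E_P−E_N)/(RT) = (47.2−62.2)×10³/(8.314×735) = -15000/6111 = -2.455.
k_N/k_P = (2.88×10^8/2.37×10^6)·exp(-2.455) = 121.5 × 0.08589 = 10.4.
Since E_N > E_P, raising the temperature improves selectivity toward N.

10.4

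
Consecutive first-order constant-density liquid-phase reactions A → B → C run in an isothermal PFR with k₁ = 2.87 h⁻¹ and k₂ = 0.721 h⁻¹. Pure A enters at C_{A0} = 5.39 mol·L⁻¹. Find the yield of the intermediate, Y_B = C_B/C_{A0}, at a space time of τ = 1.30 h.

0.491

For first-order series with pure A initially, C_B(τ) = k₁C_{A0}/(k₂−k₁)·(e^(−k₁τ) − e^(−k₂τ)).
e^(−k₁τ) = e^(−2.87×1.30) = e^(−3.731) = 0.02397; e^(−k₂τ) = e^(−0.9373) = 0.3917.
C_B = 2.87×5.39/(0.721−2.87) × (0.02397−0.3917) = (-7.198)×(-0.3677) = 2.647 mol·L⁻¹.
Y_B = C_B/C_{A0} = 2.647/5.39 = 0.491.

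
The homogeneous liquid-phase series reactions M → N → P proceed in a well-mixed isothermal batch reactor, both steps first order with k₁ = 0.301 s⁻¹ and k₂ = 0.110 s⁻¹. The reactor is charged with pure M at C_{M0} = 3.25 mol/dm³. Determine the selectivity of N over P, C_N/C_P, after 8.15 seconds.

For first-order series with pure M initially, C_N(t) = k₁C_{M0}/(k₂−k₁)·(e^(−k₁t) − e^(−k₂t)).
e^(−k₁t) = e^(−0.301×8.15) = e^(−2.453) = 0.08602; e^(−k₂t) = e^(−0.8965) = 0.4080.
C_N = 0.301×3.25/(0.110−0.301) × (0.08602−0.4080) = (-5.122)×(-0.3220) = 1.649 mol/dm³.
C_M = C_{M0}e^(−k₁t) = 0.2796 mol/dm³, so C_P = C_{M0}−C_M−C_N = 1.321 mol/dm³; C_N/C_P = 1.25.

1.25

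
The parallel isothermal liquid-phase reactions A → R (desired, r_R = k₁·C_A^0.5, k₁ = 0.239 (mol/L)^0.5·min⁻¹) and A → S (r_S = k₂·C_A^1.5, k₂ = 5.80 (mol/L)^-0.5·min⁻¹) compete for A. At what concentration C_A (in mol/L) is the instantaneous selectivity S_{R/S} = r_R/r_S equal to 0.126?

S_{R/S} = (k₁/k₂)·C_A⁻¹ ⇒ C_A = (S·k₂/k₁)^(-1).
= (0.126×5.80/0.239)^(-1) = (3.058)^(-1) = 0.327 mol/L.

0.327 mol/L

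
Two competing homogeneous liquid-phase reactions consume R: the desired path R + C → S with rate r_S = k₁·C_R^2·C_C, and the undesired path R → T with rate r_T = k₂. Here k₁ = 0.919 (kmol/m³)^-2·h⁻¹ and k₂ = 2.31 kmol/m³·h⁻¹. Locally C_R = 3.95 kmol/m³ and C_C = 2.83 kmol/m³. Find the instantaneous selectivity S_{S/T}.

17.6

S_{S/T} = r_S/r_T = (k₁·C_R^2·C_C)/(k₂) = (k₁/k₂)·C_R^2·C_C.
= (0.919×3.950^2×2.830) / (2.31) = 40.58/2.310 = 17.6.
Since the desired path is higher order in R, keeping C_R high (PFR or concentrated feed) favours S.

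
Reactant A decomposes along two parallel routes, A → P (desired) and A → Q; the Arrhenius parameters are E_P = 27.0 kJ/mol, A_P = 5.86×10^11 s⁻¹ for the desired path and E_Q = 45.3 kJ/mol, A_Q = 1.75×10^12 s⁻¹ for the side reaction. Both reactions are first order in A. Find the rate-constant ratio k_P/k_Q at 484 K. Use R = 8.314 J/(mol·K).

Since both paths have the same order in A, the concentration cancels and S_{P/Q} = k_P/k_Q = (A_P/A_Q)·exp[(E_Q−E_P)/(RT)].
(E_Q−E_P)/(RT) = (45.3−27.0)×10³/(8.314×484) = 18300/4024 = 4.548.
k_P/k_Q = (5.86×10^11/1.75×10^12)·exp(4.548) = 0.3349 × 94.42 = 31.6.

31.6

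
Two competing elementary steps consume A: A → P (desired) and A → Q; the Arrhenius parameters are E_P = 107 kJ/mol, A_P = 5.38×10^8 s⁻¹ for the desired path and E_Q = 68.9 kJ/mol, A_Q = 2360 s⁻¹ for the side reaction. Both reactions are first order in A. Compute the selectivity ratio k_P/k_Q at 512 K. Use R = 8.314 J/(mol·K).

29.6

k_P/k_Q = (A_P/A_Q)·exp[−(E_P−E_Q)/(RT)] = (A_P/A_Q)·exp[(E_Q−E_P)/(RT)].
(E_Q−E_P)/(RT) = (68.9−107)×10³/(8.314×512) = -38100/4257 = -8.950.
k_P/k_Q = (5.38×10^8/2360)·exp(-8.950) = 2.280×10^5 × 1.297×10^-4 = 29.6.
Since E_P > E_Q, raising the temperature improves selectivity toward P.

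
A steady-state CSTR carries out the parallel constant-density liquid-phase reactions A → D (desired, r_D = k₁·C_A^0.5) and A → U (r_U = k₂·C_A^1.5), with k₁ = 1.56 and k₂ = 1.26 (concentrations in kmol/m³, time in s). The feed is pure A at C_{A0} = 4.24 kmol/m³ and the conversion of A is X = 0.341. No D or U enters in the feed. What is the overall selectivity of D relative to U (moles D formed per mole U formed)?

0.443

Exit C_A = C_{A0}(1−X) = 4.24×0.659 = 2.794 kmol/m³.
A CSTR operates uniformly at the exit composition, giving r_D = 2.608 and r_U = 5.885 (each k·C_A^n at C_A = 2.794).
Overall selectivity = C_D/C_U = r_Dτ/(r_Uτ) = r_D/r_U = 0.443.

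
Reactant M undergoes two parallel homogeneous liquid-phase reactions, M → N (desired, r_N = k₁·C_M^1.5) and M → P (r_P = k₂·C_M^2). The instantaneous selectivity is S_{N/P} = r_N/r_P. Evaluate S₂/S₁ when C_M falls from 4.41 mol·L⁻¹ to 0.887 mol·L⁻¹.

S_{N/P} = (k₁/k₂)·C_M^-0.5, so S₂/S₁ = (C_{M,2}/C_{M,1})^-0.5.
= (0.887/4.41)^(-0.5) = (0.2011)^(-0.5) = 2.23.
Selectivity toward N rises as C_M falls — low-concentration operation is favoured.

2.23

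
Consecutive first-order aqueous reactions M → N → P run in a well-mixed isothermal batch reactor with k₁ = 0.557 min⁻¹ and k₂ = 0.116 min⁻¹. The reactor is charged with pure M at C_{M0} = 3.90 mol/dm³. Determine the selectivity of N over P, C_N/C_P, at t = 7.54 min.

1.06

The intermediate concentration in a first-order A→B→C sequence is C_N = k₁C_{M0}(e^(−k₁t) − e^(−k₂t))/(k₂−k₁).
e^(−k₁t) = e^(−0.557×7.54) = e^(−4.200) = 0.01500; e^(−k₂t) = e^(−0.8746) = 0.4170.
C_N = 0.557×3.90/(0.116−0.557) × (0.01500−0.4170) = (-4.926)×(-0.4020) = 1.980 mol/dm³.
C_M = C_{M0}e^(−k₁t) = 0.05850 mol/dm³, so C_P = C_{M0}−C_M−C_N = 1.861 mol/dm³; C_N/C_P = 1.06.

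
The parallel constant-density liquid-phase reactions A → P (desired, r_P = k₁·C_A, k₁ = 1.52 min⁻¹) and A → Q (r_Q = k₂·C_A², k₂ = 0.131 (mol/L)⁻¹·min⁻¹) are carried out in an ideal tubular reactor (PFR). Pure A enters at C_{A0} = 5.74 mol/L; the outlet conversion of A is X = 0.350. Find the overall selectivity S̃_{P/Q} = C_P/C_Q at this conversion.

2.46

C_A = C_{A0}(1−X) = 3.731 mol/L.
Along a PFR/batch, dC_P/dC_A = −r_P/(r_P+r_Q) = −k₁/(k₁+k₂·C_A).
Integrating from C_{A0} to C_A: C_P = (1.52/0.131)·ln[(1.52+0.131·5.74)/(1.52+0.131·3.73)] = 11.60·ln(2.272/2.009) = 1.429 mol/L.
C_Q = (C_{A0}−C_A)−C_P = 0.5805 mol/L; S̃_{P/Q} = 1.429/0.5805 = 2.46.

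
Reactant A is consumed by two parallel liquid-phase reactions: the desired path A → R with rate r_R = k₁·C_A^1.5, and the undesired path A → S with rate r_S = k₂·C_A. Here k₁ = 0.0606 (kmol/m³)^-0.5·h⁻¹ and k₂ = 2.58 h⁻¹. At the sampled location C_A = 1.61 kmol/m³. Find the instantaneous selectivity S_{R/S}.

S_{R/S} = r_R/r_S = (k₁·C_A^1.5)/(k₂·C_A) = (k₁/k₂)·C_A^0.5.
= (0.0606×1.610^1.5) / (2.58×1.610) = 0.1238/4.154 = 0.0298.

0.0298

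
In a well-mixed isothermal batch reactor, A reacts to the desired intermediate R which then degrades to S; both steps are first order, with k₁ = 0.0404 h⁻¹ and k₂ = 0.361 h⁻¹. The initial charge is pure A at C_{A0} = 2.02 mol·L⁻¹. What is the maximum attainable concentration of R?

0.172 mol·L⁻¹

Evaluating C_R at t_opt = ln(k₂/k₁)/(k₂−k₁) gives C_{R,max}/C_{A0} = (k₁/k₂)^[k₂/(k₂−k₁)].
= (0.0404/0.361)^(0.361/(0.361−0.0404)) = (0.1119)^(1.126) = 0.08492.
C_{R,max} = 0.08492×2.02 = 0.172 mol·L⁻¹.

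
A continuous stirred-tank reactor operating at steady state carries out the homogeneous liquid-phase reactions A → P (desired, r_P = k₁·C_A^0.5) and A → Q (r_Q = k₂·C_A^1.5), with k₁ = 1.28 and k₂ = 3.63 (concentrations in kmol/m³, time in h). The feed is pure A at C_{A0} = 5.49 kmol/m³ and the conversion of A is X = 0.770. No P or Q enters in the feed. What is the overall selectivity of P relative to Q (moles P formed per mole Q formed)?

0.279

Exit C_A = C_{A0}(1−X) = 5.49×0.230 = 1.263 kmol/m³.
Rates in a CSTR are evaluated at the outlet concentration: r_P = 1.28×1.263^0.5 = 1.438, r_Q = 3.63×1.263^1.5 = 5.151.
Overall selectivity = C_P/C_Q = r_Pτ/(r_Qτ) = r_P/r_Q = 0.279.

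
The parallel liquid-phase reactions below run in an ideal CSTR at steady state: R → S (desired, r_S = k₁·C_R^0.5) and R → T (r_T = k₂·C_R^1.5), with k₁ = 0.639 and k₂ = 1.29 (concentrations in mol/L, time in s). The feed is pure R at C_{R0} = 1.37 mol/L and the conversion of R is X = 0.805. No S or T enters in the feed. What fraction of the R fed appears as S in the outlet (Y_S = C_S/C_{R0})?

0.523

Exit C_R = C_{R0}(1−X) = 1.37×0.195 = 0.2671 mol/L.
Rates in a CSTR are evaluated at the outlet concentration: r_S = 0.639×0.2671^0.5 = 0.3303, r_T = 1.29×0.2671^1.5 = 0.1781.
Fraction of consumed R going to S: r_S/(r_S+r_T) = 0.6496.
C_S = 0.6496·C_{R0}·X = 0.6496×1.37×0.805 = 0.716 mol/L; Y_S = C_S/C_{R0} = 0.523.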